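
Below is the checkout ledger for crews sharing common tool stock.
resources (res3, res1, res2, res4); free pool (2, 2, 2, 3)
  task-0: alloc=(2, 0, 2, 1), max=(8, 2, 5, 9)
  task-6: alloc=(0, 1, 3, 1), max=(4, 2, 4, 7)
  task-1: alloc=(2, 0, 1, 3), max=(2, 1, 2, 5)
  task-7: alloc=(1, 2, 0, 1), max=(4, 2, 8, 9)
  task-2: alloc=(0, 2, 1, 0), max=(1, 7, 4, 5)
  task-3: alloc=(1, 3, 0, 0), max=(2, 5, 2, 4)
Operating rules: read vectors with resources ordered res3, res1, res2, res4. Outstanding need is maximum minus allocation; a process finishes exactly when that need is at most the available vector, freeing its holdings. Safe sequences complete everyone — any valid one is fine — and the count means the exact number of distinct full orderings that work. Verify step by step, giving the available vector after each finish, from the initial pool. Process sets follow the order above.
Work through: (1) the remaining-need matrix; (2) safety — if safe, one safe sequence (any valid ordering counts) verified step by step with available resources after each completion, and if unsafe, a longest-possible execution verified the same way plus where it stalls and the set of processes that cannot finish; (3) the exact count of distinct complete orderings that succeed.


(1) Outstanding need per process (order res3, res1, res2, res4):
  task-0: (6, 2, 3, 8)
  task-6: (4, 1, 1, 6)
  task-1: (0, 1, 1, 2)
  task-7: (3, 0, 8, 8)
  task-2: (1, 5, 3, 5)
  task-3: (1, 2, 2, 4)
(2) UNSAFE — no complete ordering exists.
Key observation: no order helps: past task-1, task-3, task-2, task-6, the free pool tops out at (5, 8, 7, 7), below what each blocked process needs in res4.
Going as far as possible: task-1, task-3, task-2, task-6; after that, nothing fits. Walking it through:
  pool = (2, 2, 2, 3)
  task-1: need (0, 1, 1, 2) fits (2, 2, 2, 3); releases (2, 0, 1, 3), pool now (4, 2, 3, 6)
  task-3: need (1, 2, 2, 4) fits (4, 2, 3, 6); releases (1, 3, 0, 0), pool now (5, 5, 3, 6)
  task-2: need (1, 5, 3, 5) fits (5, 5, 3, 6); releases (0, 2, 1, 0), pool now (5, 7, 4, 6)
  task-6: need (4, 1, 1, 6) fits (5, 7, 4, 6); releases (0, 1, 3, 1), pool now (5, 8, 7, 7)
  task-0 still needs (6, 2, 3, 8) but only (5, 8, 7, 7) is free — short on res3 and res4
  task-7 still needs (3, 0, 8, 8) but only (5, 8, 7, 7) is free — short on res2 and res4
Permanently blocked: task-0 and task-7.
(3) Precisely 0 of the possible complete orderings are safe sequences.


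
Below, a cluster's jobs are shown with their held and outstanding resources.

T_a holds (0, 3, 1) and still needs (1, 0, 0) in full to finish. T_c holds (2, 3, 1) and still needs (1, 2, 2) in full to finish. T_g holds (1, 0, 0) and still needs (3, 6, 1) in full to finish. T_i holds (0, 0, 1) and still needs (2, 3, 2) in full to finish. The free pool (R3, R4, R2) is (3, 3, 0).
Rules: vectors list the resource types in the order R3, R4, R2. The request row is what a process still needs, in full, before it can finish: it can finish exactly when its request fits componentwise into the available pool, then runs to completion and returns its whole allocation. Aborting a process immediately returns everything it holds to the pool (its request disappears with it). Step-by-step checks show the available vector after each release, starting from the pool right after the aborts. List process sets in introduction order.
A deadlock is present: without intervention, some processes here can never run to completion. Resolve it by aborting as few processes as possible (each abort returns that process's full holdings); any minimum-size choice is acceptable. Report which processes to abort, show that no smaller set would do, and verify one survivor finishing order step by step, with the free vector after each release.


Minimum abort set: T_c.
Key observation: the deadlocked T_i becomes finishable only because T_c released (2, 3, 1); it completes at step 3 below.
No smaller set exists: with zero aborts the deadlock remains.
One survivor order: T_g, T_a, T_i. Check, step by step (post-abort pool first):
  pool = (5, 6, 1)
  T_g: need (3, 6, 1) fits (5, 6, 1); releases (1, 0, 0), pool now (6, 6, 1)
  T_a: need (1, 0, 0) fits (6, 6, 1); releases (0, 3, 1), pool now (6, 9, 2)
  T_i: need (2, 3, 2) fits (6, 9, 2); releases (0, 0, 1), pool now (6, 9, 3)


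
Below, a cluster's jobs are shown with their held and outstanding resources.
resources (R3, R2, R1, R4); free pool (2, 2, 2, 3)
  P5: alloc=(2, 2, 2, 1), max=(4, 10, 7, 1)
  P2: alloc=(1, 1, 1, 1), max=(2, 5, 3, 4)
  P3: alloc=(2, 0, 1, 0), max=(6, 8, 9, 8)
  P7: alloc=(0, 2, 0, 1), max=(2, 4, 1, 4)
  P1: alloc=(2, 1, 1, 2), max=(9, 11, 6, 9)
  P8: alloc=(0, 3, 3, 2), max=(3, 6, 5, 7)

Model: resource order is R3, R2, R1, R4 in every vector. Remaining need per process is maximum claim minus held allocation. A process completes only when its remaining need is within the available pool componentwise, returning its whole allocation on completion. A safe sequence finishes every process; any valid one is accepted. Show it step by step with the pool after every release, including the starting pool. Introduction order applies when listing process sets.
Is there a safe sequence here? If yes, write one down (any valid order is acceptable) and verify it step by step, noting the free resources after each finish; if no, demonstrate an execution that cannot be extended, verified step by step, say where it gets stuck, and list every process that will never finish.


The state is SAFE; one workable sequence: P7, P2, P8, P5, P3, P1.
Key observation: the order's first zero-slack moment is P7 ((2, 2, 1, 3) needed, (2, 2, 2, 3) free — a requested resource with nothing to spare).
Step-by-step check:
  pool = (2, 2, 2, 3)
  P7: need (2, 2, 1, 3) fits (2, 2, 2, 3); releases (0, 2, 0, 1), pool now (2, 4, 2, 4)
  P2: need (1, 4, 2, 3) fits (2, 4, 2, 4); releases (1, 1, 1, 1), pool now (3, 5, 3, 5)
  P8: need (3, 3, 2, 5) fits (3, 5, 3, 5); releases (0, 3, 3, 2), pool now (3, 8, 6, 7)
  P5: need (2, 8, 5, 0) fits (3, 8, 6, 7); releases (2, 2, 2, 1), pool now (5, 10, 8, 8)
  P3: need (4, 8, 8, 8) fits (5, 10, 8, 8); releases (2, 0, 1, 0), pool now (7, 10, 9, 8)
  P1: need (7, 10, 5, 7) fits (7, 10, 9, 8); releases (2, 1, 1, 2), pool now (9, 11, 10, 10)


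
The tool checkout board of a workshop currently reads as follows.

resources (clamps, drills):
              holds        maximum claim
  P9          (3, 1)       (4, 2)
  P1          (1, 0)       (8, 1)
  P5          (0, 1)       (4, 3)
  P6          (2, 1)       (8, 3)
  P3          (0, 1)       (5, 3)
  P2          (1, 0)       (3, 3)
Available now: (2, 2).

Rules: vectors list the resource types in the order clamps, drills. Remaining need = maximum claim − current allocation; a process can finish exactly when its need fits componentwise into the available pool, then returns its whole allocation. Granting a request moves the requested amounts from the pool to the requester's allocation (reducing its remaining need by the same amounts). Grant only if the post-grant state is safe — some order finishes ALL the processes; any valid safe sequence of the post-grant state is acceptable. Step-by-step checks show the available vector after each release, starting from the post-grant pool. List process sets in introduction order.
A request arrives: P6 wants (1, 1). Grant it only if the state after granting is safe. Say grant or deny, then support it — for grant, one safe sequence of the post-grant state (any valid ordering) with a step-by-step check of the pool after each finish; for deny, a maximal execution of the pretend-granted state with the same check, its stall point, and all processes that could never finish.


GRANT: granting preserves safety; a valid post-grant sequence is P9, P5, P2, P3, P6, P1.
Key observation: after the grant the pool drops to (1, 1), which still lets P9 finish first and unwind the rest.
Check on the post-grant state, step by step:
  pool = (1, 1)
  run P9 (needs (1, 1), free (1, 1)); after release of (3, 1) the pool is (4, 2)
  run P5 (needs (4, 2), free (4, 2)); after release of (0, 1) the pool is (4, 3)
  run P2 (needs (2, 3), free (4, 3)); after release of (1, 0) the pool is (5, 3)
  run P3 (needs (5, 2), free (5, 3)); after release of (0, 1) the pool is (5, 4)
  run P6 (needs (5, 1), free (5, 4)); after release of (3, 2) the pool is (8, 6)
  run P1 (needs (7, 1), free (8, 6)); after release of (1, 0) the pool is (9, 6)


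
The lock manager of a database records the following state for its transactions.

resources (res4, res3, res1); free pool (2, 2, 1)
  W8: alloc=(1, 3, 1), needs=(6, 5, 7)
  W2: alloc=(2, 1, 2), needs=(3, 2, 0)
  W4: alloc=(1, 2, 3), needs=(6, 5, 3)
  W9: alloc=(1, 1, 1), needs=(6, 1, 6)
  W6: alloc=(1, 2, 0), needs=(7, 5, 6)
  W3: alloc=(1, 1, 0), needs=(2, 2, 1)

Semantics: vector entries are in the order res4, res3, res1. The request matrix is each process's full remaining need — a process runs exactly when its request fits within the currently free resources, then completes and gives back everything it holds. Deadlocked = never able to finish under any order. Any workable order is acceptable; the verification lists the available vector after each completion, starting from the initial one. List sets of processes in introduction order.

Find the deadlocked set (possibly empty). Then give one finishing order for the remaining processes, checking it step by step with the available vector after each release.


The deadlocked set is W8, W4, W9 and W6.
Key observation: W3, W2 can finish, but then (5, 4, 3) is all there is, and the blocked group's res4 demands exceed it.
A valid finishing order for the others: W3, W2. Verifying each step:
  pool = (2, 2, 1)
  run W3 (needs (2, 2, 1), free (2, 2, 1)); after release of (1, 1, 0) the pool is (3, 3, 1)
  run W2 (needs (3, 2, 0), free (3, 3, 1)); after release of (2, 1, 2) the pool is (5, 4, 3)
The blocked processes can never fit:
  W8 cannot run: need (6, 5, 7) vs free (5, 4, 3) (insufficient res4, res3 and res1)
  W4 cannot run: need (6, 5, 3) vs free (5, 4, 3) (insufficient res4 and res3)
  W9 cannot run: need (6, 1, 6) vs free (5, 4, 3) (insufficient res4 and res1)
  W6 cannot run: need (7, 5, 6) vs free (5, 4, 3) (insufficient res4, res3 and res1)


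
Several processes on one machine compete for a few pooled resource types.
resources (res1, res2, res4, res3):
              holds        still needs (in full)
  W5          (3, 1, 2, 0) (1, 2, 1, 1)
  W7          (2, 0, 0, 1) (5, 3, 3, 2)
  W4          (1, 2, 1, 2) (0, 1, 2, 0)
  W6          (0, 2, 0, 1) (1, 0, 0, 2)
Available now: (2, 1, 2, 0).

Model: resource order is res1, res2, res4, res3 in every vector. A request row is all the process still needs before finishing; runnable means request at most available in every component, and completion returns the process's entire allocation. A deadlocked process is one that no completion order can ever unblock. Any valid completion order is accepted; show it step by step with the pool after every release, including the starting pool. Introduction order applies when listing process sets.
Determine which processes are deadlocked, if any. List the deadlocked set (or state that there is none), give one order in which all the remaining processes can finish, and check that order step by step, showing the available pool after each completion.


No process is deadlocked.
Key observation: there is always a runnable process — W4 first — so the state unwinds completely.
The rest can finish in the order W4, W5, W6, W7. Verifying each step:
  pool = (2, 1, 2, 0)
  W4: need (0, 1, 2, 0) fits (2, 1, 2, 0); releases (1, 2, 1, 2), pool now (3, 3, 3, 2)
  W5: need (1, 2, 1, 1) fits (3, 3, 3, 2); releases (3, 1, 2, 0), pool now (6, 4, 5, 2)
  W6: need (1, 0, 0, 2) fits (6, 4, 5, 2); releases (0, 2, 0, 1), pool now (6, 6, 5, 3)
  W7: need (5, 3, 3, 2) fits (6, 6, 5, 3); releases (2, 0, 0, 1), pool now (8, 6, 5, 4)


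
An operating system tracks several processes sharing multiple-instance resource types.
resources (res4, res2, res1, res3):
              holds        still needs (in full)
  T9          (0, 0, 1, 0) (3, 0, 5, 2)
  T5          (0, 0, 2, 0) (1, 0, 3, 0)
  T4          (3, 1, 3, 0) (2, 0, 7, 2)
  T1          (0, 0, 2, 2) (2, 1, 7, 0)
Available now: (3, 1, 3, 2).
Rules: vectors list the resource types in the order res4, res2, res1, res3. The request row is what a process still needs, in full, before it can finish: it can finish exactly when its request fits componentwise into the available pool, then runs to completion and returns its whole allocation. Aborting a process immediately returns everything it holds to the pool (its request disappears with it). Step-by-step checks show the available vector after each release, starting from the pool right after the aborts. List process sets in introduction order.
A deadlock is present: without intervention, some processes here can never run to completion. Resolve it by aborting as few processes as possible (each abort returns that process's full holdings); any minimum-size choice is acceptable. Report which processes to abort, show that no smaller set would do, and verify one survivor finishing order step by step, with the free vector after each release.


The answer: abort T4.
Key observation: T1 had no path to completion before; after the abort of T4 ((3, 1, 3, 0) returned), step 3 is where it fits.
Minimality: the empty abort set fails — the state is deadlocked as it stands.
The survivors complete as T5, T9, T1. Step-by-step check (starting from the post-abort pool):
  pool = (6, 2, 6, 2)
  run T5 (needs (1, 0, 3, 0), free (6, 2, 6, 2)); after release of (0, 0, 2, 0) the pool is (6, 2, 8, 2)
  run T9 (needs (3, 0, 5, 2), free (6, 2, 8, 2)); after release of (0, 0, 1, 0) the pool is (6, 2, 9, 2)
  run T1 (needs (2, 1, 7, 0), free (6, 2, 9, 2)); after release of (0, 0, 2, 2) the pool is (6, 2, 11, 4)


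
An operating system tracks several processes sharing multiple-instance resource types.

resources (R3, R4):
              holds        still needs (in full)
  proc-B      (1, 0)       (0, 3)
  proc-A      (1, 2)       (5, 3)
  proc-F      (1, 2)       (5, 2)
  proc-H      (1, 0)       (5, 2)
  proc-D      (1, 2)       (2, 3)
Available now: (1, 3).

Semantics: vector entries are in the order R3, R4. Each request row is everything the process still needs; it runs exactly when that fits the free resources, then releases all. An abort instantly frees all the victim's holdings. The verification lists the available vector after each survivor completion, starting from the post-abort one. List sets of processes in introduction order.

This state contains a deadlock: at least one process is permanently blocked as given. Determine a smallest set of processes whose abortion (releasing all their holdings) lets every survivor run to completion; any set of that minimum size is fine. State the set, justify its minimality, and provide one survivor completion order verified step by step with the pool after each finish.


Minimum abort set: proc-A and proc-F.
Key observation: proc-H had no path to completion before; after the abort of proc-A and proc-F ((2, 4) returned), step 3 is where it fits.
Minimality, checking each single-abort alternative: proc-B alone leaves proc-A blocked (short on R3); proc-A alone leaves proc-F blocked (short on R3); proc-F alone leaves proc-A blocked (short on R3); proc-H alone leaves proc-A blocked (short on R3); proc-D alone leaves proc-A blocked (short on R3).
Survivors finish in the order: proc-B, proc-D, proc-H. Check, step by step (pool after the aborts first):
  pool = (3, 7)
  proc-B: need (0, 3) fits (3, 7); releases (1, 0), pool now (4, 7)
  proc-D: need (2, 3) fits (4, 7); releases (1, 2), pool now (5, 9)
  proc-H: need (5, 2) fits (5, 9); releases (1, 0), pool now (6, 9)


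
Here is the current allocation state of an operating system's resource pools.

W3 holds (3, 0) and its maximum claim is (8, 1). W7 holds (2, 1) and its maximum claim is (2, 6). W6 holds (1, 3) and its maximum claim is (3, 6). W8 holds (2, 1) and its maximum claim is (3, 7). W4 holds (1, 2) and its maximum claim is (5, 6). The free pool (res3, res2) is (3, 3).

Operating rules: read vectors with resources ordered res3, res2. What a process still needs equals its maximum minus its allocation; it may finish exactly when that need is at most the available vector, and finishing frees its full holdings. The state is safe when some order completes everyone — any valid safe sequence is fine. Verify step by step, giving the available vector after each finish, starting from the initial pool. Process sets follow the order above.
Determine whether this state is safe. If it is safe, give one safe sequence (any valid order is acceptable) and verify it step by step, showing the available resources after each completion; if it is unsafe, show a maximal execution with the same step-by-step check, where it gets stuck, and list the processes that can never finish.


SAFE, for example via the order W6, W7, W8, W3, W4.
Key observation: at W6 the run first touches a limit — (2, 3) against (3, 3), exact on a resource it actually requests.
Verifying each step:
  pool = (3, 3)
  W6: need (2, 3) fits (3, 3); releases (1, 3), pool now (4, 6)
  W7: need (0, 5) fits (4, 6); releases (2, 1), pool now (6, 7)
  W8: need (1, 6) fits (6, 7); releases (2, 1), pool now (8, 8)
  W3: need (5, 1) fits (8, 8); releases (3, 0), pool now (11, 8)
  W4: need (4, 4) fits (11, 8); releases (1, 2), pool now (12, 10)


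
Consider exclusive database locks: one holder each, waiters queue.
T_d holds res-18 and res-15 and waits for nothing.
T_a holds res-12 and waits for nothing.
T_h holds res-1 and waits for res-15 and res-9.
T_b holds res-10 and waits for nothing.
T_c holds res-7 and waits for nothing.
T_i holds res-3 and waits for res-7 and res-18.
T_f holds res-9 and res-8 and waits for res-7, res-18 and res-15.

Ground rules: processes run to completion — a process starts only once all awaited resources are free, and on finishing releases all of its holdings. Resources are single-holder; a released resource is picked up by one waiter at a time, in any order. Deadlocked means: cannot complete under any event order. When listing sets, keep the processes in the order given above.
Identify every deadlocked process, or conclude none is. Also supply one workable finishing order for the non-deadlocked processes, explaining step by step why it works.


Nothing here is deadlocked.
Key observation: although several processes wait, no cycle exists — each chain bottoms out at a free runner.
The rest can finish in the order T_b, T_c, T_d, T_f, T_a, T_i, T_h.
Step-by-step check:
  run T_b (it waits on nothing); releases res-10
  run T_c (it waits on nothing); releases res-7
  run T_d (it waits on nothing); releases res-18 and res-15
  run T_f (all its waits — res-7, res-18 and res-15 — are resolved); releases res-9 and res-8
  run T_a (it waits on nothing); releases res-12
  run T_i (all its waits — res-7 and res-18 — are resolved); releases res-3
  run T_h (all its waits — res-15 and res-9 — are resolved); releases res-1


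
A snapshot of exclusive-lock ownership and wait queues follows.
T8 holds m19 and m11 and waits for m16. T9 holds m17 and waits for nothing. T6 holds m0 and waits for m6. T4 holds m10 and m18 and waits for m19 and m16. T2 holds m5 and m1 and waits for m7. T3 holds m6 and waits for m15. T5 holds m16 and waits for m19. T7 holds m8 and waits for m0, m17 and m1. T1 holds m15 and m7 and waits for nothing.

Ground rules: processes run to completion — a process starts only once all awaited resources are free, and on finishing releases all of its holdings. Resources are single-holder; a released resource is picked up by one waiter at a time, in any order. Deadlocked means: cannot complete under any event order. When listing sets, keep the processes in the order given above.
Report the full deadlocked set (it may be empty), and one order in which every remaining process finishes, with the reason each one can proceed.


The deadlocked set is T8, T4 and T5.
Key observation: the loop T8 -> T5 -> T8 blocks itself forever; T4 waits into the deadlock from upstream.
The rest can finish in the order T1, T3, T9, T2, T6, T7.
Verifying each step:
  T1 waits on nothing -> runs at once and releases m15 and m7
  T3: everything it awaited (m15) is free; runs, freeing m6
  T9 waits on nothing -> runs at once and releases m17
  T2: everything it awaited (m7) is free; runs, freeing m5 and m1
  T6: everything it awaited (m6) is free; runs, freeing m0
  T7: everything it awaited (m0, m17 and m1) is free; runs, freeing m8


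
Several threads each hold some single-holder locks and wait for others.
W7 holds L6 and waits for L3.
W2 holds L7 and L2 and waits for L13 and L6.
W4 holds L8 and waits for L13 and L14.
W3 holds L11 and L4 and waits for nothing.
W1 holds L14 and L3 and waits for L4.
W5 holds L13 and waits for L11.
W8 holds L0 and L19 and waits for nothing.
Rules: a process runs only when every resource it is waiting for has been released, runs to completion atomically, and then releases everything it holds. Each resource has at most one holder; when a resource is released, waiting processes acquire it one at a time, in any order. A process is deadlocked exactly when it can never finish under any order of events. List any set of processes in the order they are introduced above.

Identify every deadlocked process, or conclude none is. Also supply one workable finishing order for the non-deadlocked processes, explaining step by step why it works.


Nothing here is deadlocked.
Key observation: every chain of waits terminates; starting from the processes that wait on nothing, all the rest unlock in turn.
One completion order for the rest: W8, W3, W5, W1, W4, W7, W2.
Verifying each step:
  W8 waits on nothing -> runs at once and releases L0 and L19
  W3 waits on nothing -> runs at once and releases L11 and L4
  run W5 (all its waits — L11 — are resolved); releases L13
  run W1 (all its waits — L4 — are resolved); releases L14 and L3
  run W4 (all its waits — L13 and L14 — are resolved); releases L8
  run W7 (all its waits — L3 — are resolved); releases L6
  run W2 (all its waits — L13 and L6 — are resolved); releases L7 and L2


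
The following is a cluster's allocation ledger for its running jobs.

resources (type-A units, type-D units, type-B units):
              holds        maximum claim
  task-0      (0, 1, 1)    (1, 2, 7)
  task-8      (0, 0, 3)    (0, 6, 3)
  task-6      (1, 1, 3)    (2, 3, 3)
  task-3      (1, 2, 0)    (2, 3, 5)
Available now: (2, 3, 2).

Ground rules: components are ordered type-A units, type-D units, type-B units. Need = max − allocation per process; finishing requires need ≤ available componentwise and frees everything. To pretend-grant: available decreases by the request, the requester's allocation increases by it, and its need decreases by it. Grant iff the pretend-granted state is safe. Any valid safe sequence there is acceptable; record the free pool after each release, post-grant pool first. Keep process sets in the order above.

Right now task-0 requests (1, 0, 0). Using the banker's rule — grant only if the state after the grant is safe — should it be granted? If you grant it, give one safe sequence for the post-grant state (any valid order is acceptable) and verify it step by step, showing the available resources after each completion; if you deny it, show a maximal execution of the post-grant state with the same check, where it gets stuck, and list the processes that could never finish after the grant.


GRANT. The post-grant state is safe; one safe sequence: task-6, task-3, task-8, task-0.
Key observation: the grant leaves (1, 3, 2) free — enough for task-6, whose release restarts the cascade.
Check on the post-grant state, step by step:
  pool = (1, 3, 2)
  run task-6 (needs (1, 2, 0), free (1, 3, 2)); after release of (1, 1, 3) the pool is (2, 4, 5)
  run task-3 (needs (1, 1, 5), free (2, 4, 5)); after release of (1, 2, 0) the pool is (3, 6, 5)
  run task-8 (needs (0, 6, 0), free (3, 6, 5)); after release of (0, 0, 3) the pool is (3, 6, 8)
  run task-0 (needs (0, 1, 6), free (3, 6, 8)); after release of (1, 1, 1) the pool is (4, 7, 9)


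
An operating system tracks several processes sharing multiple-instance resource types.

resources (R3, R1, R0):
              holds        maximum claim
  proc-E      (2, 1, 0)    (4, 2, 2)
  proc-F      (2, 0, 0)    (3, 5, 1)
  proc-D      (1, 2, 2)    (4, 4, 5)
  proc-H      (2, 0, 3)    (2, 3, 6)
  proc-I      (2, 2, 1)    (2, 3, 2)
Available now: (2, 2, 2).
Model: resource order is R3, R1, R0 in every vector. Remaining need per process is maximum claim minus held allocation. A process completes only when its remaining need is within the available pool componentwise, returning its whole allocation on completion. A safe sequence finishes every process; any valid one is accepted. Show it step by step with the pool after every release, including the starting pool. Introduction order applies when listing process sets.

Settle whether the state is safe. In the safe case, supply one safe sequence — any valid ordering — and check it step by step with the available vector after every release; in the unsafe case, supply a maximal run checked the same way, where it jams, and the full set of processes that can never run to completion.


SAFE. One safe sequence: proc-I, proc-E, proc-H, proc-D, proc-F.
Key observation: the order's first zero-slack moment is proc-H ((0, 3, 3) needed, (6, 5, 3) free — a requested resource with nothing to spare).
Step-by-step check:
  pool = (2, 2, 2)
  proc-I needs (0, 1, 1) <= (2, 2, 2) -> finishes; pool += (2, 2, 1) = (4, 4, 3)
  proc-E needs (2, 1, 2) <= (4, 4, 3) -> finishes; pool += (2, 1, 0) = (6, 5, 3)
  proc-H needs (0, 3, 3) <= (6, 5, 3) -> finishes; pool += (2, 0, 3) = (8, 5, 6)
  proc-D needs (3, 2, 3) <= (8, 5, 6) -> finishes; pool += (1, 2, 2) = (9, 7, 8)
  proc-F needs (1, 5, 1) <= (9, 7, 8) -> finishes; pool += (2, 0, 0) = (11, 7, 8)


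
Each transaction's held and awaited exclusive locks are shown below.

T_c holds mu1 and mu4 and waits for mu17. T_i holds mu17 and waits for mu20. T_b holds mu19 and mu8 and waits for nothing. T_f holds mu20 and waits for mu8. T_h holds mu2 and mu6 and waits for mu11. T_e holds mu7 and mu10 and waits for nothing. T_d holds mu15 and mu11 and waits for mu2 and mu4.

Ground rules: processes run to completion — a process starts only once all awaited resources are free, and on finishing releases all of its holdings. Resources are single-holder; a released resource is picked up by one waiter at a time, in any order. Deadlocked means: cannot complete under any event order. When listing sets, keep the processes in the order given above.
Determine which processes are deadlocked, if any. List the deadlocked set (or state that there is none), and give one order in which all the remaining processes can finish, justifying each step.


The deadlocked set is T_h and T_d.
Key observation: the waits loop around T_h -> T_d -> T_h with no way out; no other process is dragged down with it.
A valid finishing order for the others: T_b, T_f, T_i, T_c, T_e.
Check, step by step:
  run T_b (it waits on nothing); releases mu19 and mu8
  T_f waits on mu8 — all released -> runs and releases mu20
  T_i waits on mu20 — all released -> runs and releases mu17
  T_c waits on mu17 — all released -> runs and releases mu1 and mu4
  run T_e (it waits on nothing); releases mu7 and mu10


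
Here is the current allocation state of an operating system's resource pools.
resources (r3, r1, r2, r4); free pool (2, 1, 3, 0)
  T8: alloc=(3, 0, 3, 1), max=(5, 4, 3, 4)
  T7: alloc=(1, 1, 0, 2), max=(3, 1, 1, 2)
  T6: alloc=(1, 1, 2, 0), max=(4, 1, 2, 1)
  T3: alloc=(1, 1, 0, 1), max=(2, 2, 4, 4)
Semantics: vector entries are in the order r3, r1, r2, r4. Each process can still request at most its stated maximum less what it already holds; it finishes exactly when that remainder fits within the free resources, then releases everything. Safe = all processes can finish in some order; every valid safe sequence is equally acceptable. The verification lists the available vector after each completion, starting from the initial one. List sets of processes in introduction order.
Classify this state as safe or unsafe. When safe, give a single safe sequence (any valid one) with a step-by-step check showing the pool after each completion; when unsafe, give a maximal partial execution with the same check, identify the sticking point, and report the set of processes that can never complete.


The state is UNSAFE.
Key observation: the wall is r4: completing T7, T6 brings the pool only to (4, 3, 5, 2), and all the rest need more.
A maximal execution: T7, T6 — then nothing else fits. Step-by-step check:
  pool = (2, 1, 3, 0)
  T7 needs (2, 0, 1, 0) <= (2, 1, 3, 0) -> finishes; pool += (1, 1, 0, 2) = (3, 2, 3, 2)
  T6 needs (3, 0, 0, 1) <= (3, 2, 3, 2) -> finishes; pool += (1, 1, 2, 0) = (4, 3, 5, 2)
  T8 still needs (2, 4, 0, 3) but only (4, 3, 5, 2) is free — short on r1 and r4
  T3 still needs (1, 1, 4, 3) but only (4, 3, 5, 2) is free — short on r4
Never able to finish: T8 and T3.


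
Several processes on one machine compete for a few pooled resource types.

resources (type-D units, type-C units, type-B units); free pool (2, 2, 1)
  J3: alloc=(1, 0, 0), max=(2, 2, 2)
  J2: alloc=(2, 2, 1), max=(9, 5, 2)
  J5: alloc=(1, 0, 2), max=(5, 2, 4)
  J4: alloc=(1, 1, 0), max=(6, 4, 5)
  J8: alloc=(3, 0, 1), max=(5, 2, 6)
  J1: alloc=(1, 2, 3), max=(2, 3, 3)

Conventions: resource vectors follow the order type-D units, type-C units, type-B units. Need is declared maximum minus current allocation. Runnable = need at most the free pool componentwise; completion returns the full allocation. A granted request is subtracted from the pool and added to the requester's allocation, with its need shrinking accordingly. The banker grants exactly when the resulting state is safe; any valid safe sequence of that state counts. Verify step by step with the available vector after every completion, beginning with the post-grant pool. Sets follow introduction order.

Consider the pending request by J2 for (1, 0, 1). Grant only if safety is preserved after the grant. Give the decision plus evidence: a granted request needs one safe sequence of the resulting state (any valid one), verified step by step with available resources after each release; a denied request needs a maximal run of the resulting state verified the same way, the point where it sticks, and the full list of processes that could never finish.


DENY: after the grant no complete ordering would exist.
Key observation: after J1, J3 the pool peaks at (3, 4, 3), and each blocked process is short somewhere: J2 on type-D units; J5 on type-D units; J4 on type-D units, type-B units; J8 on type-B units.
After a pretend grant, a maximal execution: J1, J3 — then nothing else fits. Walking it through:
  pool = (1, 2, 0)
  J1 needs (1, 1, 0) <= (1, 2, 0) -> finishes; pool += (1, 2, 3) = (2, 4, 3)
  J3 needs (1, 2, 2) <= (2, 4, 3) -> finishes; pool += (1, 0, 0) = (3, 4, 3)
  J2 cannot run: need (6, 3, 0) vs free (3, 4, 3) (insufficient type-D units)
  J5 cannot run: need (4, 2, 2) vs free (3, 4, 3) (insufficient type-D units)
  J4 cannot run: need (5, 3, 5) vs free (3, 4, 3) (insufficient type-D units and type-B units)
  J8 cannot run: need (2, 2, 5) vs free (3, 4, 3) (insufficient type-B units)
Post-grant, the permanently blocked set is J2, J5, J4 and J8.


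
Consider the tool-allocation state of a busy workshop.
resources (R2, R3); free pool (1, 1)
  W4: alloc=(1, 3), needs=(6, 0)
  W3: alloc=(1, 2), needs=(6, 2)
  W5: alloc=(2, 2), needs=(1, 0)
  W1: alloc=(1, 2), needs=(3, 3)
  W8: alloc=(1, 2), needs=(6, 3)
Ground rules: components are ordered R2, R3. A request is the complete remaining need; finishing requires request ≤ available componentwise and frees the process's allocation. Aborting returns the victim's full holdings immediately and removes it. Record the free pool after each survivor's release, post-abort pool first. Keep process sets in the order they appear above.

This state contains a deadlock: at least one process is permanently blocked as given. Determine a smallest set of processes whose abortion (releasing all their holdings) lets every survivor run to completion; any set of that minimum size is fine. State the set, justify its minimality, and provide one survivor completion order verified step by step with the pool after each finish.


Minimum abort set: W4 and W3.
Key observation: the deadlocked W8 becomes finishable only because W4 and W3 released (2, 5); it completes at step 3 below.
Why nothing smaller works — every single abort fails: W4 alone leaves W3 blocked (short on R2); W3 alone leaves W4 blocked (short on R2); W5 alone leaves W4 blocked (short on R2); W1 alone leaves W4 blocked (short on R2); W8 alone leaves W4 blocked (short on R2).
Survivors finish in the order: W1, W5, W8. Walking it through (pool after the aborts first):
  pool = (3, 6)
  W1: need (3, 3) fits (3, 6); releases (1, 2), pool now (4, 8)
  W5: need (1, 0) fits (4, 8); releases (2, 2), pool now (6, 10)
  W8: need (6, 3) fits (6, 10); releases (1, 2), pool now (7, 12)


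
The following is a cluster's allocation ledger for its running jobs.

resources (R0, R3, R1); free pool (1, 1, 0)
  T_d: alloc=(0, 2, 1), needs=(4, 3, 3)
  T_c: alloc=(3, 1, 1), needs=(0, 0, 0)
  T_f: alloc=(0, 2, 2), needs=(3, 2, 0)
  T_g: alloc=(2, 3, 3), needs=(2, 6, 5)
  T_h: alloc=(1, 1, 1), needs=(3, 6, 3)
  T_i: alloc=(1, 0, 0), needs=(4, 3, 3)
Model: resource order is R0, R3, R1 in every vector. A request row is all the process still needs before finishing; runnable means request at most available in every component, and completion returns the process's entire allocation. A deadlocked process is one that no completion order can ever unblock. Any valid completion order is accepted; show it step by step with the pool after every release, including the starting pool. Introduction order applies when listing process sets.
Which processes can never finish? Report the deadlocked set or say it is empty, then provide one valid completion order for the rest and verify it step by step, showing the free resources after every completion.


No process is deadlocked.
Key observation: no deadlock: T_c fits now, and the freed resources carry the rest through.
A valid finishing order for the others: T_c, T_f, T_d, T_i, T_h, T_g. Check, step by step:
  pool = (1, 1, 0)
  T_c needs (0, 0, 0) <= (1, 1, 0) -> finishes; pool += (3, 1, 1) = (4, 2, 1)
  T_f needs (3, 2, 0) <= (4, 2, 1) -> finishes; pool += (0, 2, 2) = (4, 4, 3)
  T_d needs (4, 3, 3) <= (4, 4, 3) -> finishes; pool += (0, 2, 1) = (4, 6, 4)
  T_i needs (4, 3, 3) <= (4, 6, 4) -> finishes; pool += (1, 0, 0) = (5, 6, 4)
  T_h needs (3, 6, 3) <= (5, 6, 4) -> finishes; pool += (1, 1, 1) = (6, 7, 5)
  T_g needs (2, 6, 5) <= (6, 7, 5) -> finishes; pool += (2, 3, 3) = (8, 10, 8)


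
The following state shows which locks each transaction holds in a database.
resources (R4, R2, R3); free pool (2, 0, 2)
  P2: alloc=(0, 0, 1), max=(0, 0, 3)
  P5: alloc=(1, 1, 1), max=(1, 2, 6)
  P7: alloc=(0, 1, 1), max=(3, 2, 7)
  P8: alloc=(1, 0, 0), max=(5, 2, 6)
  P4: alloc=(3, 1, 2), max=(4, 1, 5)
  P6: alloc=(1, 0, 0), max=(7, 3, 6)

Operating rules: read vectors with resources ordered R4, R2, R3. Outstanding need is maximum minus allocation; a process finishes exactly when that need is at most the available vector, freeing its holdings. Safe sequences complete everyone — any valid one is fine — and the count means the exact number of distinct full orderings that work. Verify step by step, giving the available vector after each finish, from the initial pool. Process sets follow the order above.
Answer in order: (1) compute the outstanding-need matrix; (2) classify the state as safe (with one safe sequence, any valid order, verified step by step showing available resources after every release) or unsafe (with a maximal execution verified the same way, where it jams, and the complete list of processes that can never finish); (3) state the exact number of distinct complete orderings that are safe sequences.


(1) Need matrix, components ordered R4, R2, R3:
  P2: (0, 0, 2)
  P5: (0, 1, 5)
  P7: (3, 1, 6)
  P8: (4, 2, 6)
  P4: (1, 0, 3)
  P6: (6, 3, 6)
(2) SAFE, for example via the order P2, P4, P5, P7, P6, P8.
Key observation: the order's first zero-slack moment is P2 ((0, 0, 2) needed, (2, 0, 2) free — a requested resource with nothing to spare).
Verifying each step:
  pool = (2, 0, 2)
  P2: need (0, 0, 2) fits (2, 0, 2); releases (0, 0, 1), pool now (2, 0, 3)
  P4: need (1, 0, 3) fits (2, 0, 3); releases (3, 1, 2), pool now (5, 1, 5)
  P5: need (0, 1, 5) fits (5, 1, 5); releases (1, 1, 1), pool now (6, 2, 6)
  P7: need (3, 1, 6) fits (6, 2, 6); releases (0, 1, 1), pool now (6, 3, 7)
  P6: need (6, 3, 6) fits (6, 3, 7); releases (1, 0, 0), pool now (7, 3, 7)
  P8: need (4, 2, 6) fits (7, 3, 7); releases (1, 0, 0), pool now (8, 3, 7)
(3) Precisely 3 of the possible complete orderings are safe sequences.


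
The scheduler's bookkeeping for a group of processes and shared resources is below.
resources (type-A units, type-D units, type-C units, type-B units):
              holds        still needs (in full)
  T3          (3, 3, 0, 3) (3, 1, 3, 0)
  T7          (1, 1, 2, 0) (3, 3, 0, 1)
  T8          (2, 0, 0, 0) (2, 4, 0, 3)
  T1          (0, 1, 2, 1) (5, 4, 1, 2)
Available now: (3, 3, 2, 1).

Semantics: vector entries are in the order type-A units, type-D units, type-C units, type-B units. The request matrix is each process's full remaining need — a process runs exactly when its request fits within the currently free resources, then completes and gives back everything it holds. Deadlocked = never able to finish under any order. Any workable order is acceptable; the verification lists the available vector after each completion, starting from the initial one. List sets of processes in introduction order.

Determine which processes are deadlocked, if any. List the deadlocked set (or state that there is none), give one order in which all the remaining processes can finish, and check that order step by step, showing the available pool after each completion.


No process is deadlocked.
Key observation: no deadlock: T7 fits now, and the freed resources carry the rest through.
The rest can finish in the order T7, T3, T8, T1. Step-by-step check:
  pool = (3, 3, 2, 1)
  run T7 (needs (3, 3, 0, 1), free (3, 3, 2, 1)); after release of (1, 1, 2, 0) the pool is (4, 4, 4, 1)
  run T3 (needs (3, 1, 3, 0), free (4, 4, 4, 1)); after release of (3, 3, 0, 3) the pool is (7, 7, 4, 4)
  run T8 (needs (2, 4, 0, 3), free (7, 7, 4, 4)); after release of (2, 0, 0, 0) the pool is (9, 7, 4, 4)
  run T1 (needs (5, 4, 1, 2), free (9, 7, 4, 4)); after release of (0, 1, 2, 1) the pool is (9, 8, 6, 5)


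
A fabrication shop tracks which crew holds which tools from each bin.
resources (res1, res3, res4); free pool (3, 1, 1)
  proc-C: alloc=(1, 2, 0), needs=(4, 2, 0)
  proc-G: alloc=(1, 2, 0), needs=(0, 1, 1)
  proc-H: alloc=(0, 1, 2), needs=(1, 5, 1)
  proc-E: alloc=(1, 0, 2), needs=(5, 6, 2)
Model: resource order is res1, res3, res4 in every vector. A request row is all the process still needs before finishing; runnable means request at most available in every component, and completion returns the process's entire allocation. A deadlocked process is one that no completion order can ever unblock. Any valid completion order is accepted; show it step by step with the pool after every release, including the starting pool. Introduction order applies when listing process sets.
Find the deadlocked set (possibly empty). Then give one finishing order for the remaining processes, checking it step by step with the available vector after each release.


The deadlocked set is empty.
Key observation: proc-G can run right away; the returned allocation unlocks the remaining processes in turn.
The rest can finish in the order proc-G, proc-C, proc-H, proc-E. Check, step by step:
  pool = (3, 1, 1)
  run proc-G (needs (0, 1, 1), free (3, 1, 1)); after release of (1, 2, 0) the pool is (4, 3, 1)
  run proc-C (needs (4, 2, 0), free (4, 3, 1)); after release of (1, 2, 0) the pool is (5, 5, 1)
  run proc-H (needs (1, 5, 1), free (5, 5, 1)); after release of (0, 1, 2) the pool is (5, 6, 3)
  run proc-E (needs (5, 6, 2), free (5, 6, 3)); after release of (1, 0, 2) the pool is (6, 6, 5)
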